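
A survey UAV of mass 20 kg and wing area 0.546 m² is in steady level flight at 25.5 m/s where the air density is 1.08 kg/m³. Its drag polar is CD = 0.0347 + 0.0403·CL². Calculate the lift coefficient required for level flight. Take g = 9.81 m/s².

Level flight ⇒ L = W = m·g = 20 × 9.81 = 196.2 N.
Dynamic pressure q = 0.5 × 1.08 × 25.5² = 351.1 Pa.
CL = W/(q·S) = 196.2 / (351.1 × 0.546) = 1.023.

CL = 1.02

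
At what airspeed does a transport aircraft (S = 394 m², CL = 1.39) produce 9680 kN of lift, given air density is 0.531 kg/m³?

v = 258 m/s

L = ½ρv²S·CL ⇒ v = √(2L/(ρ·S·CL))
v = √(2 × 9.68×10^6 / (0.531 × 394 × 1.39)) = √66570 = 258 m/s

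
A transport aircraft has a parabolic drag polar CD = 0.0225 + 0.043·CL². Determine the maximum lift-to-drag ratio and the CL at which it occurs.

For CD = CD0 + K·CL², (L/D)max occurs at CL* = √(CD0/K) and equals 1/(2√(K·CD0)).
(L/D)max = 1/(2√(0.043 × 0.0225)) = 1/(2 × 0.0311) = 16.1
CL* = √(0.0225/0.043) = 0.723

(L/D)max = 16.1, at CL = 0.723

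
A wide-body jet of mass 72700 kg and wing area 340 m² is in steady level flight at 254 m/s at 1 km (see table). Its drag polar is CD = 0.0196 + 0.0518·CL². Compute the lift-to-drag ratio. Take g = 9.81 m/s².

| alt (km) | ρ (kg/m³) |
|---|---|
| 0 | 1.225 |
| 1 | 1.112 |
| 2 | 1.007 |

L/D = 2.96

At 1 km, from the table: ρ = 1.112 kg/m³.
In steady level flight, lift balances weight: W = mg = 72700 × 9.81 = 7.1319×10^5 N.
Dynamic pressure q = 0.5 × 1.112 × 254² = 35870 Pa.
Required CL = L/(qS) = 7.1319×10^5/(35870·340) = 0.05848.
CD = 0.0196 + 0.0518 × 0.05848² = 0.01978.
L/D = CL/CD = 0.05848 / 0.01978 = 2.96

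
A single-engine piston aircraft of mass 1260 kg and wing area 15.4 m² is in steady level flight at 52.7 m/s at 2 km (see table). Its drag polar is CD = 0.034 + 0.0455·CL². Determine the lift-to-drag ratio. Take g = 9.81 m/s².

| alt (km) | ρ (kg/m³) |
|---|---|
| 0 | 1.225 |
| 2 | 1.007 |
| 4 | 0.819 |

At 2 km, from the table: ρ = 1.007 kg/m³.
Weight W = mg = 1260 × 9.81 = 12361 N; in level flight L = W.
q = ½ρv² = ½ × 1.007 × 52.7² = 1398 Pa.
CL = 2W/(ρv²S) = 2×12361/(1.007×52.7²×15.4) = 0.574.
CD = 0.034 + 0.0455 × 0.574² = 0.04899.
L/D = CL/CD = 0.574 / 0.04899 = 11.7

L/D = 11.7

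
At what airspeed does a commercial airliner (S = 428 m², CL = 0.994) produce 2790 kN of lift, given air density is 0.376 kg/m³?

L = ½ρv²S·CL ⇒ v = √(2L/(ρ·S·CL))
v = √(2 × 2.79×10^6 / (0.376 × 428 × 0.994)) = √34880 = 187 m/s

v = 187 m/s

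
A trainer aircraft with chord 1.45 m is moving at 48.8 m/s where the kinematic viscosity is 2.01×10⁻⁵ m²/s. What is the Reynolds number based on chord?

Re = v·c/ν = 48.8 × 1.45 / (2.01×10⁻⁵) = 3.52×10^6

Re = 3.52×10^6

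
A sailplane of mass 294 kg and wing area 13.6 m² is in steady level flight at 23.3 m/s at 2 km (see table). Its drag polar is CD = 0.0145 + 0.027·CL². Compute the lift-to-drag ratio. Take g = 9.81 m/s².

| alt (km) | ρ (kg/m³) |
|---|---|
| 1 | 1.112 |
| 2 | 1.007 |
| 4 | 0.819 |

L/D = 25.2

At 2 km, from the table: ρ = 1.007 kg/m³.
In steady level flight, lift balances weight: W = mg = 294 × 9.81 = 2884.1 N.
Dynamic pressure q = 0.5 × 1.007 × 23.3² = 273.3 Pa.
Required CL = L/(qS) = 2884.1/(273.3·13.6) = 0.7758.
CD = 0.0145 + 0.027 × 0.7758² = 0.03075.
L/D = CL/CD = 0.7758 / 0.03075 = 25.2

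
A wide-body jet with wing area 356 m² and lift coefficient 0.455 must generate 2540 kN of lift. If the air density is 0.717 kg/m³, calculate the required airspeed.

L = ½ρv²S·CL ⇒ v = √(2L/(ρ·S·CL))
v = √(2 × 2.54×10^6 / (0.717 × 356 × 0.455)) = √43740 = 209 m/s

v = 209 m/s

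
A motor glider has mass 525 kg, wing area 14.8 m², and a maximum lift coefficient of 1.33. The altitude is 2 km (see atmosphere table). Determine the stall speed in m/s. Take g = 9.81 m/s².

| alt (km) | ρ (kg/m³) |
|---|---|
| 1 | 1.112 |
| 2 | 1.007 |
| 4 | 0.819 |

V_stall = 22.8 m/s

At 2 km, from the table: ρ = 1.007 kg/m³.
Weight W = mg = 525 × 9.81 = 5150 N.
From L = ½ρV²S·CL,max = W: V_stall = √(2W/(ρSCL,max)) = √(2·5150/(1.007·14.8·1.33))
V_stall = √519.7 = 22.8 m/s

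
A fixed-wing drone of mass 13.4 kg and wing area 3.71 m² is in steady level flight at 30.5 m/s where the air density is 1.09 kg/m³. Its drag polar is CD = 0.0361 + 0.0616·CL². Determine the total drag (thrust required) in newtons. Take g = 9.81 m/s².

Level flight ⇒ L = W = m·g = 13.4 × 9.81 = 131.45 N.
q = ½ρv² = ½ × 1.09 × 30.5² = 507 Pa.
CL = W/(q·S) = 131.45 / (507 × 3.71) = 0.06989.
CD = 0.0361 + 0.0616 × 0.06989² = 0.0364.
D = q·S·CD = 507 × 3.71 × 0.0364 = 68.47 N

D = 68.5 N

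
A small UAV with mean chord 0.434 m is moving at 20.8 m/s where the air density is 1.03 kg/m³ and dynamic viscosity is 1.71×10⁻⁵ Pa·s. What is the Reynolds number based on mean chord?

Re = 5.44×10^5

Re = ρ·v·c/μ = 1.03 × 20.8 × 0.434 / (1.71×10⁻⁵) = 5.44×10^5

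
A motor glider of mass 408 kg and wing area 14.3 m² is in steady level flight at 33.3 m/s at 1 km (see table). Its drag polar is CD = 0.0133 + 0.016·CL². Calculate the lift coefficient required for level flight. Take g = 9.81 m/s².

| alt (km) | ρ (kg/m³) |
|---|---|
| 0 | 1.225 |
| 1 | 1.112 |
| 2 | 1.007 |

At 1 km, from the table: ρ = 1.112 kg/m³.
In steady level flight, lift balances weight: W = mg = 408 × 9.81 = 4002.5 N.
Dynamic pressure q = 0.5 × 1.112 × 33.3² = 616.5 Pa.
Required CL = L/(qS) = 4002.5/(616.5·14.3) = 0.454.

CL = 0.454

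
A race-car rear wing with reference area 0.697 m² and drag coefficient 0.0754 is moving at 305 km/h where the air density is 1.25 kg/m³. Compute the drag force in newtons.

Convert speed: v = 305 km/h ÷ 3.6 = 84.72 m/s.
Dynamic pressure q = ½ρv² = ½ × 1.25 × 84.72² = 4486 Pa.
D = q·S·CD = 4486 × 0.697 × 0.0754 = 236 N

D = 236 N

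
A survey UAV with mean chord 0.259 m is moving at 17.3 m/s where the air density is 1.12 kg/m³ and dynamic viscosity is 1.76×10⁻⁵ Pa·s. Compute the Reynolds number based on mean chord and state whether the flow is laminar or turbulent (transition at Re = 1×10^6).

Re = ρ·v·c/μ = 1.12 × 17.3 × 0.259 / (1.76×10⁻⁵) = 2.85×10^5
Since 2.85×10^5 < 1×10^6, the flow is laminar.

Re = 2.85×10^5 (laminar)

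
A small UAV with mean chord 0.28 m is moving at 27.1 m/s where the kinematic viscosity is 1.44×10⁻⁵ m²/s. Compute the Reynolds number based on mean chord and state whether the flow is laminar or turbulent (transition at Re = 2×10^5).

Re = v·c/ν = 27.1 × 0.28 / (1.44×10⁻⁵) = 5.27×10^5
Since 5.27×10^5 > 2×10^5, the flow is turbulent.

Re = 5.27×10^5 (turbulent)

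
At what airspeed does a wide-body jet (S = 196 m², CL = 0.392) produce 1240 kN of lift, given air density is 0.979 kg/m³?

L = ½ρv²S·CL ⇒ v = √(2L/(ρ·S·CL))
v = √(2 × 1.24×10^6 / (0.979 × 196 × 0.392)) = √32970 = 182 m/s

v = 182 m/s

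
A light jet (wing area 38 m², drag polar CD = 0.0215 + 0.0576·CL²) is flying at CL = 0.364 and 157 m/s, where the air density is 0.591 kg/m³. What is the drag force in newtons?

D = 8060 N

CD = 0.0215 + 0.0576 × 0.364² = 0.02913
D = ½ρv²S·CD = ½ × 0.591 × 157² × 38 × 0.02913 = 8060 N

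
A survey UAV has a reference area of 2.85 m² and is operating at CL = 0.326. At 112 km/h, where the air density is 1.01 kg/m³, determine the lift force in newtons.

L = 454 N

Convert speed: v = 112 km/h ÷ 3.6 = 31.11 m/s.
Dynamic pressure q = ½ρv² = ½ × 1.01 × 31.11² = 488.8 Pa.
L = q·S·CL = 488.8 × 2.85 × 0.326 = 454 N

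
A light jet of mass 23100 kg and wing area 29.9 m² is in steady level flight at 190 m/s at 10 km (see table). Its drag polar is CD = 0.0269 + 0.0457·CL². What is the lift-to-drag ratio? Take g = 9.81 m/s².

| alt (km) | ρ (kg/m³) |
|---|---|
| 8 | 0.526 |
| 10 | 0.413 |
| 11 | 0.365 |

At 10 km, from the table: ρ = 0.413 kg/m³.
Level flight ⇒ L = W = m·g = 23100 × 9.81 = 2.2661×10^5 N.
q = ½ρv² = ½ × 0.413 × 190² = 7455 Pa.
CL = W/(q·S) = 2.2661×10^5 / (7455 × 29.9) = 1.017.
CD = 0.0269 + 0.0457 × 1.017² = 0.07414.
L/D = CL/CD = 1.017 / 0.07414 = 13.7

L/D = 13.7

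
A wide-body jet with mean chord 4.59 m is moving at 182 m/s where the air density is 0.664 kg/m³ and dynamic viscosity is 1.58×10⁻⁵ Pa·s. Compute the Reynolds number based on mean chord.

Re = 3.51×10^7

Re = ρ·v·c/μ = 0.664 × 182 × 4.59 / (1.58×10⁻⁵) = 3.51×10^7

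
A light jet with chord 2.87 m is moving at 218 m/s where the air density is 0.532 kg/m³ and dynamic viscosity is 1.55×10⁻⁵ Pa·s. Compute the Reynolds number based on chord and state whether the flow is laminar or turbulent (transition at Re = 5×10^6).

Re = ρ·v·c/μ = 0.532 × 218 × 2.87 / (1.55×10⁻⁵) = 2.15×10^7
Since 2.15×10^7 > 5×10^6, the flow is turbulent.

Re = 2.15×10^7 (turbulent)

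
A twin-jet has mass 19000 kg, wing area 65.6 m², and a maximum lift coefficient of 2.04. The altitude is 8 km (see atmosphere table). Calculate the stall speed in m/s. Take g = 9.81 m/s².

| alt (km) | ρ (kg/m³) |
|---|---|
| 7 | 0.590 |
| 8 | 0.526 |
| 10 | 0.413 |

At 8 km, from the table: ρ = 0.526 kg/m³.
Weight W = mg = 19000 × 9.81 = 1.864×10^5 N.
From L = ½ρV²S·CL,max = W: V_stall = √(2W/(ρSCL,max)) = √(2·1.864×10^5/(0.526·65.6·2.04))
V_stall = √5296 = 72.8 m/s

V_stall = 72.8 m/s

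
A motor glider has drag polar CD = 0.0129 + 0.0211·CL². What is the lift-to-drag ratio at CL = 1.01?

L/D = 29.3

CD = 0.0129 + 0.0211 × 1.01² = 0.03442
L/D = CL/CD = 1.01 / 0.03442 = 29.3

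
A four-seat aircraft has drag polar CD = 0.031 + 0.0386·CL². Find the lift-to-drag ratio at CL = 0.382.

L/D = 10.4

CD = 0.031 + 0.0386 × 0.382² = 0.03663
L/D = CL/CD = 0.382 / 0.03663 = 10.4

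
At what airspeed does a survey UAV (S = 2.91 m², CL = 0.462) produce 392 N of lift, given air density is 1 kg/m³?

v = 24.1 m/s

L = ½ρv²S·CL ⇒ v = √(2L/(ρ·S·CL))
v = √(2 × 392 / (1 × 2.91 × 0.462)) = √583.2 = 24.1 m/s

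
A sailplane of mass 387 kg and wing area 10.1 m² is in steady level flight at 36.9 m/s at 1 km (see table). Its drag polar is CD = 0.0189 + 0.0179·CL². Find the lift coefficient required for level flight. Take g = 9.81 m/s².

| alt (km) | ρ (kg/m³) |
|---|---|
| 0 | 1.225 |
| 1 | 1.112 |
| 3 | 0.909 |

CL = 0.497

At 1 km, from the table: ρ = 1.112 kg/m³.
In steady level flight, lift balances weight: W = mg = 387 × 9.81 = 3796.5 N.
Dynamic pressure q = 0.5 × 1.112 × 36.9² = 757.1 Pa.
Required CL = L/(qS) = 3796.5/(757.1·10.1) = 0.4965.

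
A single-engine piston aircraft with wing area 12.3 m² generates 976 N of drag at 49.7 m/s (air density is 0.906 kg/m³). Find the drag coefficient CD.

CD = 0.0709

From D = ½ρv²S·CD, rearranging gives CD = 2D/(ρv²S).
CD = 2 × 976 / (0.906 × 49.7² × 12.3) = 0.0709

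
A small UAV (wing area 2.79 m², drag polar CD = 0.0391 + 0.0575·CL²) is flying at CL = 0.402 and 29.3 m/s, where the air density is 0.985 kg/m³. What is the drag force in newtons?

CD = 0.0391 + 0.0575 × 0.402² = 0.04839
D = ½ρv²S·CD = ½ × 0.985 × 29.3² × 2.79 × 0.04839 = 57.1 N

D = 57.1 N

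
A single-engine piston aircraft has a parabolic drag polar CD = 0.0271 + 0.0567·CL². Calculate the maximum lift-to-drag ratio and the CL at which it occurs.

For CD = CD0 + K·CL², (L/D)max occurs at CL* = √(CD0/K) and equals 1/(2√(K·CD0)).
(L/D)max = 1/(2√(0.0567 × 0.0271)) = 1/(2 × 0.0392) = 12.8
CL* = √(0.0271/0.0567) = 0.691

(L/D)max = 12.8, at CL = 0.691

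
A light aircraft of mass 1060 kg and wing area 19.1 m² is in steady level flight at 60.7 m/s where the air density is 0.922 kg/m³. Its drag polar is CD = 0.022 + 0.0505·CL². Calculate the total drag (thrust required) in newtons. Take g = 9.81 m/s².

In steady level flight, lift balances weight: W = mg = 1060 × 9.81 = 10399 N.
Dynamic pressure q = 0.5 × 0.922 × 60.7² = 1699 Pa.
CL = 2W/(ρv²S) = 2×10399/(0.922×60.7²×19.1) = 0.3205.
CD = 0.022 + 0.0505 × 0.3205² = 0.02719.
D = q·S·CD = 1699 × 19.1 × 0.02719 = 882 N

D = 882 N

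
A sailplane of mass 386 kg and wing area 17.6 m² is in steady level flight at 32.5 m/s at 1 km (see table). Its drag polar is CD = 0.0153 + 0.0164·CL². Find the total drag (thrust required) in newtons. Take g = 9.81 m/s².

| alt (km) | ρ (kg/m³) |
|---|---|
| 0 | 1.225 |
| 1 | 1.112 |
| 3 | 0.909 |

At 1 km, from the table: ρ = 1.112 kg/m³.
In steady level flight, lift balances weight: W = mg = 386 × 9.81 = 3786.7 N.
q = ½ρv² = ½ × 1.112 × 32.5² = 587.3 Pa.
Required CL = L/(qS) = 3786.7/(587.3·17.6) = 0.3664.
CD = 0.0153 + 0.0164 × 0.3664² = 0.0175.
D = q·S·CD = 587.3 × 17.6 × 0.0175 = 180.9 N

D = 181 N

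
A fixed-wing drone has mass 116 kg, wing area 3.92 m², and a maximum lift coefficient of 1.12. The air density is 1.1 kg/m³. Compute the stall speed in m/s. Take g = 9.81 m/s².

At stall, lift equals weight: L = W = m·g = 116 × 9.81 = 1138 N.
V_stall = √(2W/(ρ·S·CL,max)) = √(2 × 1138 / (1.1 × 3.92 × 1.12))
V_stall = √471.3 = 21.7 m/s

V_stall = 21.7 m/s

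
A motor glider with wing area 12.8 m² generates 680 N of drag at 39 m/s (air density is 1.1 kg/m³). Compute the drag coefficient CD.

CD = 0.0635

From D = ½ρv²S·CD, rearranging gives CD = 2D/(ρv²S).
CD = 2 × 680 / (1.1 × 39² × 12.8) = 0.0635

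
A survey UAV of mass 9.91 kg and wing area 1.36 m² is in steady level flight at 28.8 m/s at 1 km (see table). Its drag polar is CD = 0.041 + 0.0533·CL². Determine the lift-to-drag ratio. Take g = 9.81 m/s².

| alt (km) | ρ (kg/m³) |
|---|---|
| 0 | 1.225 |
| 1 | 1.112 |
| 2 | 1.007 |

L/D = 3.67

At 1 km, from the table: ρ = 1.112 kg/m³.
In steady level flight, lift balances weight: W = mg = 9.91 × 9.81 = 97.217 N.
Dynamic pressure q = 0.5 × 1.112 × 28.8² = 461.2 Pa.
CL = 2W/(ρv²S) = 2×97.217/(1.112×28.8²×1.36) = 0.155.
CD = 0.041 + 0.0533 × 0.155² = 0.04228.
L/D = CL/CD = 0.155 / 0.04228 = 3.67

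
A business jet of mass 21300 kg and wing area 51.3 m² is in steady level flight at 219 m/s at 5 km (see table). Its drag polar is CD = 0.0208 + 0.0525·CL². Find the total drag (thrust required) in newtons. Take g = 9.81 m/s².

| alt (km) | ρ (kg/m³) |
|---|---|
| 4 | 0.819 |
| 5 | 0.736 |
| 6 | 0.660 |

D = 21400 N

At 5 km, from the table: ρ = 0.736 kg/m³.
In steady level flight, lift balances weight: W = mg = 21300 × 9.81 = 2.0895×10^5 N.
Dynamic pressure q = 0.5 × 0.736 × 219² = 17650 Pa.
CL = W/(q·S) = 2.0895×10^5 / (17650 × 51.3) = 0.2308.
CD = 0.0208 + 0.0525 × 0.2308² = 0.0236.
D = q·S·CD = 17650 × 51.3 × 0.0236 = 21360 N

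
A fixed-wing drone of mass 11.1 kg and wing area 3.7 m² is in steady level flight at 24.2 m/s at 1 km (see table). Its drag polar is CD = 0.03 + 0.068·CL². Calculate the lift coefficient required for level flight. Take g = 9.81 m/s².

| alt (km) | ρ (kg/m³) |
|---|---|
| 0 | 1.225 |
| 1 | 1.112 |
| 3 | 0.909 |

At 1 km, from the table: ρ = 1.112 kg/m³.
In steady level flight, lift balances weight: W = mg = 11.1 × 9.81 = 108.89 N.
q = ½ρv² = ½ × 1.112 × 24.2² = 325.6 Pa.
CL = W/(q·S) = 108.89 / (325.6 × 3.7) = 0.09038.

CL = 0.0904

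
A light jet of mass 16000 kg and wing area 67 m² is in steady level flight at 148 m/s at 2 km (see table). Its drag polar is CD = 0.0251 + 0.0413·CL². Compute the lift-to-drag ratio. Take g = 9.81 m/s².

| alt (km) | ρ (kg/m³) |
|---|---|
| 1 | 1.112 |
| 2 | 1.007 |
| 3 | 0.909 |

L/D = 7.88

At 2 km, from the table: ρ = 1.007 kg/m³.
Weight W = mg = 16000 × 9.81 = 1.5696×10^5 N; in level flight L = W.
q = ½ρv² = ½ × 1.007 × 148² = 11030 Pa.
Required CL = L/(qS) = 1.5696×10^5/(11030·67) = 0.2124.
CD = 0.0251 + 0.0413 × 0.2124² = 0.02696.
L/D = CL/CD = 0.2124 / 0.02696 = 7.88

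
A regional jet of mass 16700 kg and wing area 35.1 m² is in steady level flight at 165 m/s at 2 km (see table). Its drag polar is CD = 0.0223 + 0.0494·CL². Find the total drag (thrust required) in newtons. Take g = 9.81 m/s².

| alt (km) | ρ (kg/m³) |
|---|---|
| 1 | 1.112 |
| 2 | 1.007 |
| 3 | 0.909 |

At 2 km, from the table: ρ = 1.007 kg/m³.
In steady level flight, lift balances weight: W = mg = 16700 × 9.81 = 1.6383×10^5 N.
q = ½ρv² = ½ × 1.007 × 165² = 13710 Pa.
CL = 2W/(ρv²S) = 2×1.6383×10^5/(1.007×165²×35.1) = 0.3405.
CD = 0.0223 + 0.0494 × 0.3405² = 0.02803.
D = q·S·CD = 13710 × 35.1 × 0.02803 = 13490 N

D = 13500 N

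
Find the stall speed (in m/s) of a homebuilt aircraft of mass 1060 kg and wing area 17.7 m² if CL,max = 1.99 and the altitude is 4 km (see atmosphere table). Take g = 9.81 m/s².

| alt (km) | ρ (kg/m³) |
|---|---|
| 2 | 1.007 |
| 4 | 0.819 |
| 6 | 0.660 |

At 4 km, from the table: ρ = 0.819 kg/m³.
Weight W = mg = 1060 × 9.81 = 10400 N.
From L = ½ρV²S·CL,max = W: V_stall = √(2W/(ρSCL,max)) = √(2·10400/(0.819·17.7·1.99))
V_stall = √720.9 = 26.9 m/s

V_stall = 26.9 m/s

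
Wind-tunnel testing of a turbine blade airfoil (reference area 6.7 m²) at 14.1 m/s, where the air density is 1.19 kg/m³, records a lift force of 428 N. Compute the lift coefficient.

CL = 0.54

From L = ½ρv²S·CL, rearranging gives CL = 2L/(ρv²S).
CL = 2 × 428 / (1.19 × 14.1² × 6.7) = 0.54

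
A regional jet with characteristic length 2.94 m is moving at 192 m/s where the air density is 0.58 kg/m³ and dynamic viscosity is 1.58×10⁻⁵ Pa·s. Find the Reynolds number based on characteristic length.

Re = ρ·v·c/μ = 0.58 × 192 × 2.94 / (1.58×10⁻⁵) = 2.07×10^7

Re = 2.07×10^7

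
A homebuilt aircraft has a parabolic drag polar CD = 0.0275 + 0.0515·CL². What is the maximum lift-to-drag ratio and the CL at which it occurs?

For CD = CD0 + K·CL², (L/D)max occurs at CL* = √(CD0/K) and equals 1/(2√(K·CD0)).
(L/D)max = 1/(2√(0.0515 × 0.0275)) = 1/(2 × 0.03763) = 13.3
CL* = √(0.0275/0.0515) = 0.731

(L/D)max = 13.3, at CL = 0.731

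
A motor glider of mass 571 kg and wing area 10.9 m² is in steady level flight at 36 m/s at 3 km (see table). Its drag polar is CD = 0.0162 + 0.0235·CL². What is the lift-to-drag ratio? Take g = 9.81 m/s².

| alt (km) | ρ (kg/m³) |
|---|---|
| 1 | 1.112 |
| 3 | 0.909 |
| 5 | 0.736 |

At 3 km, from the table: ρ = 0.909 kg/m³.
Weight W = mg = 571 × 9.81 = 5601.5 N; in level flight L = W.
Dynamic pressure q = 0.5 × 0.909 × 36² = 589 Pa.
Required CL = L/(qS) = 5601.5/(589·10.9) = 0.8724.
CD = 0.0162 + 0.0235 × 0.8724² = 0.03409.
L/D = CL/CD = 0.8724 / 0.03409 = 25.6

L/D = 25.6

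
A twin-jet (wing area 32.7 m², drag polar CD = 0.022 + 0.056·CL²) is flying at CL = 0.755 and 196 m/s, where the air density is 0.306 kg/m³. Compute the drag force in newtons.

CD = 0.022 + 0.056 × 0.755² = 0.05392
D = ½ρv²S·CD = ½ × 0.306 × 196² × 32.7 × 0.05392 = 10400 N

D = 10400 N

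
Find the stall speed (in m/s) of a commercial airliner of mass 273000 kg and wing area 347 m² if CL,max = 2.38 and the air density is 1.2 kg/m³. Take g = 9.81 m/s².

V_stall = 73.5 m/s

Weight W = mg = 273000 × 9.81 = 2.678×10^6 N.
From L = ½ρV²S·CL,max = W: V_stall = √(2W/(ρSCL,max)) = √(2·2.678×10^6/(1.2·347·2.38))
V_stall = √5405 = 73.5 m/s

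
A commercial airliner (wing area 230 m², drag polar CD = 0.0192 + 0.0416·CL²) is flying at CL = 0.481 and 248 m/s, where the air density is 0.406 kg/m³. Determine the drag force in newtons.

CD = 0.0192 + 0.0416 × 0.481² = 0.02882
D = ½ρv²S·CD = ½ × 0.406 × 248² × 230 × 0.02882 = 82800 N

D = 82800 N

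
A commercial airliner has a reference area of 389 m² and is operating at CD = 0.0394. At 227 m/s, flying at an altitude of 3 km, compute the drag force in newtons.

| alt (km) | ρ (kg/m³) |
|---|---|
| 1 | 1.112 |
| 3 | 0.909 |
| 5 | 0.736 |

D = 3.59×10^5 N

At 3 km, from the table: ρ = 0.909 kg/m³.
Dynamic pressure q = ½ρv² = ½ × 0.909 × 227² = 23420 Pa.
D = q·S·CD = 23420 × 389 × 0.0394 = 3.59×10^5 N ≈ 359 kN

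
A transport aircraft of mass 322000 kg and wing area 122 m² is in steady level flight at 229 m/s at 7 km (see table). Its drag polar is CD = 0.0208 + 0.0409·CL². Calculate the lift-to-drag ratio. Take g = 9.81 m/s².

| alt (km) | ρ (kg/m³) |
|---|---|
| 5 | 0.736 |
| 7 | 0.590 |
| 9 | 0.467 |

L/D = 12.4

At 7 km, from the table: ρ = 0.590 kg/m³.
In steady level flight, lift balances weight: W = mg = 322000 × 9.81 = 3.1588×10^6 N.
Dynamic pressure q = 0.5 × 0.59 × 229² = 15470 Pa.
CL = 2W/(ρv²S) = 2×3.1588×10^6/(0.59×229²×122) = 1.674.
CD = 0.0208 + 0.0409 × 1.674² = 0.1354.
L/D = CL/CD = 1.674 / 0.1354 = 12.4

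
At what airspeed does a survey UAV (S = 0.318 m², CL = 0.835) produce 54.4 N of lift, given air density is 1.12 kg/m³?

L = ½ρv²S·CL ⇒ v = √(2L/(ρ·S·CL))
v = √(2 × 54.4 / (1.12 × 0.318 × 0.835)) = √365.8 = 19.1 m/s

v = 19.1 m/s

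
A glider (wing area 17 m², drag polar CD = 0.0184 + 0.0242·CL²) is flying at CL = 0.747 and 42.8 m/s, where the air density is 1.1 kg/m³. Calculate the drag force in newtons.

CD = 0.0184 + 0.0242 × 0.747² = 0.0319
D = ½ρv²S·CD = ½ × 1.1 × 42.8² × 17 × 0.0319 = 546 N

D = 546 N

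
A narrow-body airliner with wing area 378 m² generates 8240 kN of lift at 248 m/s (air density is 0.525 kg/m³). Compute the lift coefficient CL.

CL = 1.35

From L = ½ρv²S·CL, rearranging gives CL = 2L/(ρv²S).
CL = 2 × 8.24×10^6 / (0.525 × 248² × 378) = 1.35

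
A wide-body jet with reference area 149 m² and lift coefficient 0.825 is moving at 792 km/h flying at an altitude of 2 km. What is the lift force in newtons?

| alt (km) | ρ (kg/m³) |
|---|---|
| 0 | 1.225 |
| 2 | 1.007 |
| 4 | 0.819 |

At 2 km, from the table: ρ = 1.007 kg/m³.
Convert speed: v = 792 km/h ÷ 3.6 = 220 m/s.
Dynamic pressure q = ½ρv² = ½ × 1.007 × 220² = 24370 Pa.
L = q·S·CL = 24370 × 149 × 0.825 = 3×10^6 N ≈ 3000 kN

L = 3×10^6 N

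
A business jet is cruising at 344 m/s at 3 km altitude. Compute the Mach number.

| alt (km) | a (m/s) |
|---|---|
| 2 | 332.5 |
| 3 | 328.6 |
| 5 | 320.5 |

M = 1.05

At 3 km, from the table: a = 328.6 m/s.
M = v/a = 344 / 328.6 = 1.05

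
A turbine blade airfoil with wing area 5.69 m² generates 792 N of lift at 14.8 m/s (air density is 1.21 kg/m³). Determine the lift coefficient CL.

CL = 1.05

From L = ½ρv²S·CL, rearranging gives CL = 2L/(ρv²S).
CL = 2 × 792 / (1.21 × 14.8² × 5.69) = 1.05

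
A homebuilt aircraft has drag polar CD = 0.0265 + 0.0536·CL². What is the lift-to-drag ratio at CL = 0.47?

L/D = 12.3

CD = 0.0265 + 0.0536 × 0.47² = 0.03834
L/D = CL/CD = 0.47 / 0.03834 = 12.3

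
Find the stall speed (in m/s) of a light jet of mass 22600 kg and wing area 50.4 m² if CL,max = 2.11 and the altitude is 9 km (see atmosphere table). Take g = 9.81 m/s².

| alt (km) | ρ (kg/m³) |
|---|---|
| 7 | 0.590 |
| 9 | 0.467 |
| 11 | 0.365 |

At 9 km, from the table: ρ = 0.467 kg/m³.
Weight W = mg = 22600 × 9.81 = 2.217×10^5 N.
From L = ½ρV²S·CL,max = W: V_stall = √(2W/(ρSCL,max)) = √(2·2.217×10^5/(0.467·50.4·2.11))
V_stall = √8928 = 94.5 m/s

V_stall = 94.5 m/s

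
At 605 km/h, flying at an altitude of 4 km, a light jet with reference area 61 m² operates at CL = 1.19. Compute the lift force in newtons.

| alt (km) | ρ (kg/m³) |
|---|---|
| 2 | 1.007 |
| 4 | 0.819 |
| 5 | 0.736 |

L = 8.4×10^5 N

At 4 km, from the table: ρ = 0.819 kg/m³.
Convert speed: v = 605 km/h ÷ 3.6 = 168.1 m/s.
L = ½ρv²S·CL = ½ × 0.819 × 168.1² × 61 × 1.19 = 8.4×10^5 N ≈ 840 kN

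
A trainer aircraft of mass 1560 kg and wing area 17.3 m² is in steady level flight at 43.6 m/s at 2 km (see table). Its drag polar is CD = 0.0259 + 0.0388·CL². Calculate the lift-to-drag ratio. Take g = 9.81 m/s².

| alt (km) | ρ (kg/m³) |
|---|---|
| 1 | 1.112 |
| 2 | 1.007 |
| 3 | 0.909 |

L/D = 15.7

At 2 km, from the table: ρ = 1.007 kg/m³.
Weight W = mg = 1560 × 9.81 = 15304 N; in level flight L = W.
Dynamic pressure q = 0.5 × 1.007 × 43.6² = 957.1 Pa.
CL = W/(q·S) = 15304 / (957.1 × 17.3) = 0.9242.
CD = 0.0259 + 0.0388 × 0.9242² = 0.05904.
L/D = CL/CD = 0.9242 / 0.05904 = 15.7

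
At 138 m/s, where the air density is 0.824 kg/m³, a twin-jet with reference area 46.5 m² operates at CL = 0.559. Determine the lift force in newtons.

L = 2.04×10^5 N

Dynamic pressure q = ½ρv² = ½ × 0.824 × 138² = 7846 Pa.
L = q·S·CL = 7846 × 46.5 × 0.559 = 2.04×10^5 N ≈ 204 kN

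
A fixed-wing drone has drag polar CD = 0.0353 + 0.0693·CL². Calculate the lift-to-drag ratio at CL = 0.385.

CD = 0.0353 + 0.0693 × 0.385² = 0.04557
L/D = CL/CD = 0.385 / 0.04557 = 8.45

L/D = 8.45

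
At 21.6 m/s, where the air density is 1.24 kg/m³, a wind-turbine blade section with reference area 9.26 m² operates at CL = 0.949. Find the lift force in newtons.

Dynamic pressure q = ½ρv² = ½ × 1.24 × 21.6² = 289.3 Pa.
L = q·S·CL = 289.3 × 9.26 × 0.949 = 2540 N

L = 2540 N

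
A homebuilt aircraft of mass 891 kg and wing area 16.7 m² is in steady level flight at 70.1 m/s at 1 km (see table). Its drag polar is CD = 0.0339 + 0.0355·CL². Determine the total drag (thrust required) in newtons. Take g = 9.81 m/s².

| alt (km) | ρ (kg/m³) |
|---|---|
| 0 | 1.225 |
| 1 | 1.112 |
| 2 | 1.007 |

D = 1610 N

At 1 km, from the table: ρ = 1.112 kg/m³.
Level flight ⇒ L = W = m·g = 891 × 9.81 = 8740.7 N.
q = ½ρv² = ½ × 1.112 × 70.1² = 2732 Pa.
CL = 2W/(ρv²S) = 2×8740.7/(1.112×70.1²×16.7) = 0.1916.
CD = 0.0339 + 0.0355 × 0.1916² = 0.0352.
D = q·S·CD = 2732 × 16.7 × 0.0352 = 1606 N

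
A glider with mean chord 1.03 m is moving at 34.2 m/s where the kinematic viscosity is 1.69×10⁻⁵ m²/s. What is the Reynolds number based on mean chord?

Re = v·c/ν = 34.2 × 1.03 / (1.69×10⁻⁵) = 2.08×10^6

Re = 2.08×10^6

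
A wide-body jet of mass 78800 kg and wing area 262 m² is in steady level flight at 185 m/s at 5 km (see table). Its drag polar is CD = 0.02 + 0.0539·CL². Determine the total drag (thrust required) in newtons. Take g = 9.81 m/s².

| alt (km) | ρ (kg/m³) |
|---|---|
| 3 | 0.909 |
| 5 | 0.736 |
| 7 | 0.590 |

D = 75800 N

At 5 km, from the table: ρ = 0.736 kg/m³.
In steady level flight, lift balances weight: W = mg = 78800 × 9.81 = 7.7303×10^5 N.
q = ½ρv² = ½ × 0.736 × 185² = 12590 Pa.
CL = W/(q·S) = 7.7303×10^5 / (12590 × 262) = 0.2343.
CD = 0.02 + 0.0539 × 0.2343² = 0.02296.
D = q·S·CD = 12590 × 262 × 0.02296 = 75760 N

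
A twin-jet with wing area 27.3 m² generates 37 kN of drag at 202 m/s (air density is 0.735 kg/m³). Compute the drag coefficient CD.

CD = 0.0904

From D = ½ρv²S·CD, rearranging gives CD = 2D/(ρv²S).
CD = 2 × 37000 / (0.735 × 202² × 27.3) = 0.0904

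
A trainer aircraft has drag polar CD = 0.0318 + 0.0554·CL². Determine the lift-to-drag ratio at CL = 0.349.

CD = 0.0318 + 0.0554 × 0.349² = 0.03855
L/D = CL/CD = 0.349 / 0.03855 = 9.05

L/D = 9.05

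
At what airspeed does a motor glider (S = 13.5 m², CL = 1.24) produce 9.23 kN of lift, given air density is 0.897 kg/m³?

L = ½ρv²S·CL ⇒ v = √(2L/(ρ·S·CL))
v = √(2 × 9230 / (0.897 × 13.5 × 1.24)) = √1229 = 35.1 m/s

v = 35.1 m/s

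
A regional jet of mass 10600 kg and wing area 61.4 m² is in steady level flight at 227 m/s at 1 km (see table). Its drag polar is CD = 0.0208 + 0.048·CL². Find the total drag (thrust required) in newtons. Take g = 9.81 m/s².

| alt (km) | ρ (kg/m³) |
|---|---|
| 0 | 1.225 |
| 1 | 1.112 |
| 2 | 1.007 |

D = 36900 N

At 1 km, from the table: ρ = 1.112 kg/m³.
In steady level flight, lift balances weight: W = mg = 10600 × 9.81 = 1.0399×10^5 N.
Dynamic pressure q = 0.5 × 1.112 × 227² = 28650 Pa.
CL = 2W/(ρv²S) = 2×1.0399×10^5/(1.112×227²×61.4) = 0.05911.
CD = 0.0208 + 0.048 × 0.05911² = 0.02097.
D = q·S·CD = 28650 × 61.4 × 0.02097 = 36880 N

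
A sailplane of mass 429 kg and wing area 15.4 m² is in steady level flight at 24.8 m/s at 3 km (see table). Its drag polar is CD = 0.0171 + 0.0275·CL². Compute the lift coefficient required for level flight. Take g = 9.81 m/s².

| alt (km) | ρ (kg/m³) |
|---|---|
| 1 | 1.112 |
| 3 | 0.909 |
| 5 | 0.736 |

At 3 km, from the table: ρ = 0.909 kg/m³.
Weight W = mg = 429 × 9.81 = 4208.5 N; in level flight L = W.
Dynamic pressure q = 0.5 × 0.909 × 24.8² = 279.5 Pa.
Required CL = L/(qS) = 4208.5/(279.5·15.4) = 0.9776.

CL = 0.978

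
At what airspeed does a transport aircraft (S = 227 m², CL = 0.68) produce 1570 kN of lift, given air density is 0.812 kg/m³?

v = 158 m/s

L = ½ρv²S·CL ⇒ v = √(2L/(ρ·S·CL))
v = √(2 × 1.57×10^6 / (0.812 × 227 × 0.68)) = √25050 = 158 m/s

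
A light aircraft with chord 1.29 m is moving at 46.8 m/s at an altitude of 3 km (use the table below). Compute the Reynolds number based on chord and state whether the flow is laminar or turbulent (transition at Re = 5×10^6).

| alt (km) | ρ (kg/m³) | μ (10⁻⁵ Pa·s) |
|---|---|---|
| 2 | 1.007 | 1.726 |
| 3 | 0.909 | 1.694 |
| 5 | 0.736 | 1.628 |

At 3 km, from the table: ρ = 0.909 kg/m³, μ = 1.694×10⁻⁵ Pa·s.
Re = ρ·v·c/μ = 0.909 × 46.8 × 1.29 / (1.694×10⁻⁵) = 3.24×10^6
Since 3.24×10^6 < 5×10^6, the flow is laminar.

Re = 3.24×10^6 (laminar)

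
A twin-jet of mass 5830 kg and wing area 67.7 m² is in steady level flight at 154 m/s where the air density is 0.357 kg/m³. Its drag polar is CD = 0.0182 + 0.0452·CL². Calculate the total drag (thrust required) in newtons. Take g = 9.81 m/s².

Level flight ⇒ L = W = m·g = 5830 × 9.81 = 57192 N.
Dynamic pressure q = 0.5 × 0.357 × 154² = 4233 Pa.
CL = W/(q·S) = 57192 / (4233 × 67.7) = 0.1996.
CD = 0.0182 + 0.0452 × 0.1996² = 0.02.
D = q·S·CD = 4233 × 67.7 × 0.02 = 5732 N

D = 5730 N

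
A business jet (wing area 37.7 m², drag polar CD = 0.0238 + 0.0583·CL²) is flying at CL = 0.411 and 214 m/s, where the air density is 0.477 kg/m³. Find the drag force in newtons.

D = 13900 N

CD = 0.0238 + 0.0583 × 0.411² = 0.03365
D = ½ρv²S·CD = ½ × 0.477 × 214² × 37.7 × 0.03365 = 13900 N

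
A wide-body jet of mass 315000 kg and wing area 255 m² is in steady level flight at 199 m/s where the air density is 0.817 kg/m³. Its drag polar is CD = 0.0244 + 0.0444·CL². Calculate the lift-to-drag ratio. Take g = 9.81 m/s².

L/D = 15.2

Weight W = mg = 315000 × 9.81 = 3.0902×10^6 N; in level flight L = W.
q = ½ρv² = ½ × 0.817 × 199² = 16180 Pa.
CL = 2W/(ρv²S) = 2×3.0902×10^6/(0.817×199²×255) = 0.7491.
CD = 0.0244 + 0.0444 × 0.7491² = 0.04932.
L/D = CL/CD = 0.7491 / 0.04932 = 15.2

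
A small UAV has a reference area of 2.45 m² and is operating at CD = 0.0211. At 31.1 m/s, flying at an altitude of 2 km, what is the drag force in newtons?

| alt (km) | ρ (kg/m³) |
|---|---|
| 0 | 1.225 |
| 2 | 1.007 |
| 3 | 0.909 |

At 2 km, from the table: ρ = 1.007 kg/m³.
D = ½ρv²S·CD = ½ × 1.007 × 31.1² × 2.45 × 0.0211 = 25.2 N

D = 25.2 N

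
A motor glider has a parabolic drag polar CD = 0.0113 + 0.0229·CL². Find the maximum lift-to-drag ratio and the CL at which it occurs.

For CD = CD0 + K·CL², (L/D)max occurs at CL* = √(CD0/K) and equals 1/(2√(K·CD0)).
(L/D)max = 1/(2√(0.0229 × 0.0113)) = 1/(2 × 0.01609) = 31.1
CL* = √(0.0113/0.0229) = 0.702

(L/D)max = 31.1, at CL = 0.702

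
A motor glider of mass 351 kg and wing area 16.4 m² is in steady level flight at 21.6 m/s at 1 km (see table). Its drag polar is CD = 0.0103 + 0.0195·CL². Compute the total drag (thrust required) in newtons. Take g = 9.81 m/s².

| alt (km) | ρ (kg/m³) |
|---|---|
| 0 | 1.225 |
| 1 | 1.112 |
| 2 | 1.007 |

D = 98.2 N

At 1 km, from the table: ρ = 1.112 kg/m³.
Level flight ⇒ L = W = m·g = 351 × 9.81 = 3443.3 N.
Dynamic pressure q = 0.5 × 1.112 × 21.6² = 259.4 Pa.
CL = 2W/(ρv²S) = 2×3443.3/(1.112×21.6²×16.4) = 0.8094.
CD = 0.0103 + 0.0195 × 0.8094² = 0.02307.
D = q·S·CD = 259.4 × 16.4 × 0.02307 = 98.16 N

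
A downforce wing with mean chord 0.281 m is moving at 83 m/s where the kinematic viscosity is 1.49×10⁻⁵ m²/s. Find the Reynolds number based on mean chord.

Re = v·c/ν = 83 × 0.281 / (1.49×10⁻⁵) = 1.57×10^6

Re = 1.57×10^6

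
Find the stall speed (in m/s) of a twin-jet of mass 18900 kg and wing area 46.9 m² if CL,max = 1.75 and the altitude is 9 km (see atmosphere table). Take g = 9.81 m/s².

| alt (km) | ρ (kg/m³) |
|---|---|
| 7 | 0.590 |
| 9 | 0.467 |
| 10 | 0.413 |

At 9 km, from the table: ρ = 0.467 kg/m³.
At stall, lift equals weight: L = W = m·g = 18900 × 9.81 = 1.854×10^5 N.
From L = ½ρV²S·CL,max = W: V_stall = √(2W/(ρSCL,max)) = √(2·1.854×10^5/(0.467·46.9·1.75))
V_stall = √9675 = 98.4 m/s

V_stall = 98.4 m/s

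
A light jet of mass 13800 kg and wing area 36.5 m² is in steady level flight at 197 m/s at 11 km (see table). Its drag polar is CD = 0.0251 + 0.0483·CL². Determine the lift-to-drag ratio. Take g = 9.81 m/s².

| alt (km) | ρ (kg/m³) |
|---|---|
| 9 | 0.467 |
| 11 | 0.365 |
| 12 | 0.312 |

L/D = 13.7

At 11 km, from the table: ρ = 0.365 kg/m³.
In steady level flight, lift balances weight: W = mg = 13800 × 9.81 = 1.3538×10^5 N.
Dynamic pressure q = 0.5 × 0.365 × 197² = 7083 Pa.
CL = 2W/(ρv²S) = 2×1.3538×10^5/(0.365×197²×36.5) = 0.5237.
CD = 0.0251 + 0.0483 × 0.5237² = 0.03835.
L/D = CL/CD = 0.5237 / 0.03835 = 13.7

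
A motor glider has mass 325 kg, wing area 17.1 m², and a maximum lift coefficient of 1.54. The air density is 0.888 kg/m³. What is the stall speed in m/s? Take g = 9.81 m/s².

Weight W = mg = 325 × 9.81 = 3188 N.
V_stall = √(2W/(ρ·S·CL,max)) = √(2 × 3188 / (0.888 × 17.1 × 1.54))
V_stall = √272.7 = 16.5 m/s

V_stall = 16.5 m/s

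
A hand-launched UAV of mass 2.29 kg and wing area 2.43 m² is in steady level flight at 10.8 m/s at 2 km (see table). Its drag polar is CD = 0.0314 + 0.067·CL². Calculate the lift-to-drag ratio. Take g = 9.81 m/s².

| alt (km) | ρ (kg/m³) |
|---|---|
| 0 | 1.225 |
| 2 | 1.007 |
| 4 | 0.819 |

At 2 km, from the table: ρ = 1.007 kg/m³.
Level flight ⇒ L = W = m·g = 2.29 × 9.81 = 22.465 N.
Dynamic pressure q = 0.5 × 1.007 × 10.8² = 58.73 Pa.
Required CL = L/(qS) = 22.465/(58.73·2.43) = 0.1574.
CD = 0.0314 + 0.067 × 0.1574² = 0.03306.
L/D = CL/CD = 0.1574 / 0.03306 = 4.76

L/D = 4.76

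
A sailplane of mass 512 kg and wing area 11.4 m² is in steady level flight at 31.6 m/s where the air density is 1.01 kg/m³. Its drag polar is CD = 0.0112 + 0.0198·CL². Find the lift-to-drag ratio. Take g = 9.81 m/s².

L/D = 33.2

In steady level flight, lift balances weight: W = mg = 512 × 9.81 = 5022.7 N.
Dynamic pressure q = 0.5 × 1.01 × 31.6² = 504.3 Pa.
CL = 2W/(ρv²S) = 2×5022.7/(1.01×31.6²×11.4) = 0.8737.
CD = 0.0112 + 0.0198 × 0.8737² = 0.02631.
L/D = CL/CD = 0.8737 / 0.02631 = 33.2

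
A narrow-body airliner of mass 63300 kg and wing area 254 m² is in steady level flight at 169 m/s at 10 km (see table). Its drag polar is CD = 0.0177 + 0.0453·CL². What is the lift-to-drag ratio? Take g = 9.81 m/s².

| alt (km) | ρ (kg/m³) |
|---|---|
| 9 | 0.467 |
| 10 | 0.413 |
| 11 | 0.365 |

L/D = 16.3

At 10 km, from the table: ρ = 0.413 kg/m³.
In steady level flight, lift balances weight: W = mg = 63300 × 9.81 = 6.2097×10^5 N.
Dynamic pressure q = 0.5 × 0.413 × 169² = 5898 Pa.
CL = 2W/(ρv²S) = 2×6.2097×10^5/(0.413×169²×254) = 0.4145.
CD = 0.0177 + 0.0453 × 0.4145² = 0.02548.
L/D = CL/CD = 0.4145 / 0.02548 = 16.3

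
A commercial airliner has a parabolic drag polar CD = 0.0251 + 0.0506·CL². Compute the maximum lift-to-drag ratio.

(L/D)max = 14

For CD = CD0 + K·CL², (L/D)max occurs at CL* = √(CD0/K) and equals 1/(2√(K·CD0)).
(L/D)max = 1/(2√(0.0506 × 0.0251)) = 1/(2 × 0.03564) = 14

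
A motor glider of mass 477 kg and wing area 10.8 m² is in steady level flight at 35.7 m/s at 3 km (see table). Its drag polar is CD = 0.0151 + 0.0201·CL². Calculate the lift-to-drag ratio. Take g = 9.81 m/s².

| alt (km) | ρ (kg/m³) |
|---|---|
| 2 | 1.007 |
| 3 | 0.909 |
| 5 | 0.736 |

At 3 km, from the table: ρ = 0.909 kg/m³.
Weight W = mg = 477 × 9.81 = 4679.4 N; in level flight L = W.
Dynamic pressure q = 0.5 × 0.909 × 35.7² = 579.3 Pa.
Required CL = L/(qS) = 4679.4/(579.3·10.8) = 0.748.
CD = 0.0151 + 0.0201 × 0.748² = 0.02635.
L/D = CL/CD = 0.748 / 0.02635 = 28.4

L/D = 28.4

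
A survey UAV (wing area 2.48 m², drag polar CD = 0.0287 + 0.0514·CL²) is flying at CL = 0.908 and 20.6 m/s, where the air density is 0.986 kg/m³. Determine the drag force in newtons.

D = 36.9 N

CD = 0.0287 + 0.0514 × 0.908² = 0.07108
D = ½ρv²S·CD = ½ × 0.986 × 20.6² × 2.48 × 0.07108 = 36.9 N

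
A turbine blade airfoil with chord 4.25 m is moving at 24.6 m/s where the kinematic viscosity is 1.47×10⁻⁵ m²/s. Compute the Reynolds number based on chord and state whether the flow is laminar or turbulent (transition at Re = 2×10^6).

Re = 7.11×10^6 (turbulent)

Re = v·c/ν = 24.6 × 4.25 / (1.47×10⁻⁵) = 7.11×10^6
Since 7.11×10^6 > 2×10^6, the flow is turbulent.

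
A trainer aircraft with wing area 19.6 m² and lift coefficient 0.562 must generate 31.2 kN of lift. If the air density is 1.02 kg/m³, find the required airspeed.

v = 74.5 m/s

L = ½ρv²S·CL ⇒ v = √(2L/(ρ·S·CL))
v = √(2 × 31200 / (1.02 × 19.6 × 0.562)) = √5554 = 74.5 m/s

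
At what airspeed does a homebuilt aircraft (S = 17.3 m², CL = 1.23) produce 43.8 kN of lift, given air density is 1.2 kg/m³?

L = ½ρv²S·CL ⇒ v = √(2L/(ρ·S·CL))
v = √(2 × 43800 / (1.2 × 17.3 × 1.23)) = √3431 = 58.6 m/s

v = 58.6 m/s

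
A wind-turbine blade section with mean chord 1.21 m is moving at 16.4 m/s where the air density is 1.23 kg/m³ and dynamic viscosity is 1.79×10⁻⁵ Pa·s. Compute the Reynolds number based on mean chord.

Re = ρ·v·c/μ = 1.23 × 16.4 × 1.21 / (1.79×10⁻⁵) = 1.36×10^6

Re = 1.36×10^6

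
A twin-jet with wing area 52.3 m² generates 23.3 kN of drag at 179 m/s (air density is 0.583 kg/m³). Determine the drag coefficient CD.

CD = 0.0477

From D = ½ρv²S·CD, rearranging gives CD = 2D/(ρv²S).
CD = 2 × 23300 / (0.583 × 179² × 52.3) = 0.0477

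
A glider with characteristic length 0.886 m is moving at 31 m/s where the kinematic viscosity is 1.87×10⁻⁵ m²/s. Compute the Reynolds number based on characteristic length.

Re = v·c/ν = 31 × 0.886 / (1.87×10⁻⁵) = 1.47×10^6

Re = 1.47×10^6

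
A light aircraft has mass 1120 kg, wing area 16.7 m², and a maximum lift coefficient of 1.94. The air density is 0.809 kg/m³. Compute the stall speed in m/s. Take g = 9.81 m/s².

Stall occurs when L = W at CL,max. W = mg = 1120 × 9.81 = 10990 N.
V_stall = √(2W/(ρ·S·CL,max)) = √(2 × 10990 / (0.809 × 16.7 × 1.94))
V_stall = √838.4 = 29 m/s

V_stall = 29 m/s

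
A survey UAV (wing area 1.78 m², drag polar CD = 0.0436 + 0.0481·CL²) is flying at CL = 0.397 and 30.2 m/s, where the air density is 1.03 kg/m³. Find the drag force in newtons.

CD = 0.0436 + 0.0481 × 0.397² = 0.05118
D = ½ρv²S·CD = ½ × 1.03 × 30.2² × 1.78 × 0.05118 = 42.8 N

D = 42.8 N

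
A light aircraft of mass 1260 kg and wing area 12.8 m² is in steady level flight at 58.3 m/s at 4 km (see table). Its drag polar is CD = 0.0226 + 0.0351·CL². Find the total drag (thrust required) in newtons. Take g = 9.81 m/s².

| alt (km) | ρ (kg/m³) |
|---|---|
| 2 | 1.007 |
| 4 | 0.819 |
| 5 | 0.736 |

At 4 km, from the table: ρ = 0.819 kg/m³.
Weight W = mg = 1260 × 9.81 = 12361 N; in level flight L = W.
q = ½ρv² = ½ × 0.819 × 58.3² = 1392 Pa.
Required CL = L/(qS) = 12361/(1392·12.8) = 0.6938.
CD = 0.0226 + 0.0351 × 0.6938² = 0.0395.
D = q·S·CD = 1392 × 12.8 × 0.0395 = 703.6 N

D = 704 N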